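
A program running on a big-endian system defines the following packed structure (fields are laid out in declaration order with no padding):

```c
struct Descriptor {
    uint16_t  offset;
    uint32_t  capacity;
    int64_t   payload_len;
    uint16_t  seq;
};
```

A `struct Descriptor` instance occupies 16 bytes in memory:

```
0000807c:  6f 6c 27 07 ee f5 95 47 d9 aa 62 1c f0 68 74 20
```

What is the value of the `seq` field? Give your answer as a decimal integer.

`seq` follows `offset` (2 B), `capacity` (4 B), `payload_len` (8 B), so it starts at offset 2 + 4 + 8 = 14 and occupies 2 bytes.
Bytes at offsets 14..15: 74 20.
In big-endian order the high byte comes first in memory.
The bytes are already most-significant first: 0x7420.
0x7420 = 29728.

29728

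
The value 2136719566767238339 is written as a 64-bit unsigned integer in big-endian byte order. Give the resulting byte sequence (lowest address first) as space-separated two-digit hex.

2136719566767238339 in hexadecimal, padded to 64 bits, is 0x1DA7272009C9ACC3.
Split into bytes (most-significant first): 1D A7 27 20 09 C9 AC C3.
Big-endian stores the most-significant byte at the lowest address.
So the memory order matches the most-significant-first order: 1D A7 27 20 09 C9 AC C3.

1D A7 27 20 09 C9 AC C3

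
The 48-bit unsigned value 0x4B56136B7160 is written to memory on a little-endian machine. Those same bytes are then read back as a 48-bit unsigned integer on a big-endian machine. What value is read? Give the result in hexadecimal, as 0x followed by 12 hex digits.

Stored little-endian, the bytes at ascending addresses are 60 71 6B 13 56 4B.
Read back as big-endian, the last byte is least significant, giving 0x60716B13564B.

0x60716B13564B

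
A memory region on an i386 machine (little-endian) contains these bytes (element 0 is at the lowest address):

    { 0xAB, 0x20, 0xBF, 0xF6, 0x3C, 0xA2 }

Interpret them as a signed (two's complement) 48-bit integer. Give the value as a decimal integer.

In little-endian order the low byte comes first in memory.
Reassemble most-significant byte first: A2 3C F6 BF 20 AB → 0xA23CF6BF20AB.
Top bit is set, so as a signed 48-bit value this is 0xA23CF6BF20AB − 2^48 = -103092255252309.

-103092255252309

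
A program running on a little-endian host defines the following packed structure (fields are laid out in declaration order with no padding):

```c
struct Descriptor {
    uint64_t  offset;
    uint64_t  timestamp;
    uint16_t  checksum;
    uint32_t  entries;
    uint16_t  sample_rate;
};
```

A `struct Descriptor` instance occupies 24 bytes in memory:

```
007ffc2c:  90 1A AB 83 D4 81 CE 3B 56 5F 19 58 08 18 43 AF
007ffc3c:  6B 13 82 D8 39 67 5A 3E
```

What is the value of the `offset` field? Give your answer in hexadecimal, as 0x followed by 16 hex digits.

`offset` is the first field, at byte offset 0, occupying 8 bytes.
Bytes at offsets 0..7: 90 1A AB 83 D4 81 CE 3B.
In little-endian order the low byte comes first in memory.
Reassemble most-significant byte first: 3B CE 81 D4 83 AB 1A 90 → 0x3BCE81D483AB1A90.

0x3BCE81D483AB1A90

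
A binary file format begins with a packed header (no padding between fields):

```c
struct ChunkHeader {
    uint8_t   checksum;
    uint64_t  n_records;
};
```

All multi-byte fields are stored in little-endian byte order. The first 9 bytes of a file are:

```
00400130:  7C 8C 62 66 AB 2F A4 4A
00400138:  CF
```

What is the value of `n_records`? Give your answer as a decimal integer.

`n_records` follows `checksum` (1 byte), so it starts at byte offset 1 and occupies 8 bytes.
Bytes at offsets 1..8: 8C 62 66 AB 2F A4 4A CF.
In little-endian order the low byte comes first in memory.
Reassemble most-significant byte first: CF 4A A4 2F AB 66 62 8C → 0xCF4AA42FAB66628C.
0xCF4AA42FAB66628C = 14936931638773703308.

14936931638773703308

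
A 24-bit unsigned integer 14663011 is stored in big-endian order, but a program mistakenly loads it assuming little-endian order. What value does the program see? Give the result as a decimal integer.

6536671

14663011 in 24-bit hexadecimal is 0xDFBD63.
Stored big-endian, the bytes at ascending addresses are DF BD 63.
Read back as little-endian, the first byte is least significant, giving 0x63BDDF.
0x63BDDF = 6536671.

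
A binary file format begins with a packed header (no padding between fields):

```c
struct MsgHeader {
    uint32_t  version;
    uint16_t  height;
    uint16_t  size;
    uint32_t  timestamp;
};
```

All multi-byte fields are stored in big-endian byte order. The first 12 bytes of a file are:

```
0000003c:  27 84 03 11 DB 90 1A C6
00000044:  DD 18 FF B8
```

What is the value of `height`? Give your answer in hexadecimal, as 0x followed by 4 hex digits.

0xDB90

`height` follows `version` (4 bytes), so it starts at byte offset 4 and occupies 2 bytes.
Bytes at offsets 4..5: DB 90.
Big-endian stores the most-significant byte at the lowest address.
The bytes are already most-significant first: 0xDB90.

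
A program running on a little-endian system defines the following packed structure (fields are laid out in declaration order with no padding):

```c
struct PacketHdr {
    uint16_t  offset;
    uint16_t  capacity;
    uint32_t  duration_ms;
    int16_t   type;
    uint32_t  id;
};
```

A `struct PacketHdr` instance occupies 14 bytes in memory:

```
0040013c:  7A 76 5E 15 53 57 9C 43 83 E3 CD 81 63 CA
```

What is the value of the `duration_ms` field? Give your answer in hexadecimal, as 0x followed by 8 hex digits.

`duration_ms` follows `offset` (2 B), `capacity` (2 B), so it starts at offset 2 + 2 = 4 and occupies 4 bytes.
Bytes at offsets 4..7: 53 57 9C 43.
Little-endian stores the least-significant byte at the lowest address.
Reassemble most-significant byte first: 43 9C 57 53 → 0x439C5753.

0x439C5753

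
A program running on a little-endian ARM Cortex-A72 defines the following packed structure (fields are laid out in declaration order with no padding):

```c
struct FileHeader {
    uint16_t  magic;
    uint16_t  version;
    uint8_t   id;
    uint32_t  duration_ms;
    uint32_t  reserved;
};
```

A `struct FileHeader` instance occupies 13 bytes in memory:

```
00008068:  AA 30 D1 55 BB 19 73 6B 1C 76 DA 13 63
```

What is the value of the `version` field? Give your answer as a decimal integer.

21969

`version` follows `magic` (2 bytes), so it starts at byte offset 2 and occupies 2 bytes.
Bytes at offsets 2..3: D1 55.
Little-endian: lowest address holds the least-significant byte.
Reassemble most-significant byte first: 55 D1 → 0x55D1.
0x55D1 = 21969.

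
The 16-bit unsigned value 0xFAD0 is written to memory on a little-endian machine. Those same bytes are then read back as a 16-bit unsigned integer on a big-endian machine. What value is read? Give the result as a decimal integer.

Stored little-endian, the bytes at ascending addresses are D0 FA.
Read back as big-endian, the last byte is least significant, giving 0xD0FA.
0xD0FA = 53498.

53498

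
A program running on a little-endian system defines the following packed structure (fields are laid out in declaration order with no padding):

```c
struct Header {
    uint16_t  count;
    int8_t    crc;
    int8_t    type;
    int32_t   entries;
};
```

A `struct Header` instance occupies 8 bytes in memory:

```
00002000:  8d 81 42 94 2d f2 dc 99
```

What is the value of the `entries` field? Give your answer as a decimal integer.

`entries` follows `count` (2 B), `crc` (1 B), `type` (1 B), so it starts at offset 2 + 1 + 1 = 4 and occupies 4 bytes.
Bytes at offsets 4..7: 2D F2 DC 99.
In little-endian order the low byte comes first in memory.
Reassemble most-significant byte first: 99 DC F2 2D → 0x99DCF22D.
Top bit is set, so as a signed 32-bit value this is 0x99DCF22D − 2^32 = -1713573331.

-1713573331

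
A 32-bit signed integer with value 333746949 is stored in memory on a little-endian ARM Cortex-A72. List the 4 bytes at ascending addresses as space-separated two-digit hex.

333746949 in hexadecimal, padded to 32 bits, is 0x13E49305.
Split into bytes (most-significant first): 13 E4 93 05.
Little-endian stores the least-significant byte at the lowest address.
So at ascending addresses the bytes are 05 93 E4 13.

05 93 E4 13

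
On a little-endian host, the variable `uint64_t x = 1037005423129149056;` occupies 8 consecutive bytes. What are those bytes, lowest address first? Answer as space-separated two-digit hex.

1037005423129149056 in hexadecimal, padded to 64 bits, is 0x0E642EF023C43E80.
Split into bytes (most-significant first): 0E 64 2E F0 23 C4 3E 80.
Little-endian stores the least-significant byte at the lowest address.
So at ascending addresses the bytes are 80 3E C4 23 F0 2E 64 0E.

80 3E C4 23 F0 2E 64 0E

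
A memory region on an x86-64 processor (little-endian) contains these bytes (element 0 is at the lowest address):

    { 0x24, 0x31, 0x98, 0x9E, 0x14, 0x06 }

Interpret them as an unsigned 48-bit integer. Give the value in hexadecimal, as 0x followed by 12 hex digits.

In little-endian order the low byte comes first in memory.
Reassemble most-significant byte first: 06 14 9E 98 31 24 → 0x06149E983124.

0x06149E983124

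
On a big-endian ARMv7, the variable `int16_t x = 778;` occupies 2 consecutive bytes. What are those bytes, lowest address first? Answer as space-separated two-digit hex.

778 in hexadecimal, padded to 16 bits, is 0x030A.
Split into bytes (most-significant first): 03 0A.
Big-endian: lowest address holds the most-significant byte.
So the memory order matches the most-significant-first order: 03 0A.

03 0A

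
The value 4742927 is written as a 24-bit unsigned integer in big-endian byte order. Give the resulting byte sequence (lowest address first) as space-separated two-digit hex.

48 5F 0F

4742927 in hexadecimal, padded to 24 bits, is 0x485F0F.
Split into bytes (most-significant first): 48 5F 0F.
Big-endian: lowest address holds the most-significant byte.
So the memory order matches the most-significant-first order: 48 5F 0F.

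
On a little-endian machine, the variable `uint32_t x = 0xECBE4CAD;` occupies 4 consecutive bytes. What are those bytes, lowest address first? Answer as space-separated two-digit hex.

Split into bytes (most-significant first): EC BE 4C AD.
Little-endian stores the least-significant byte at the lowest address.
So at ascending addresses the bytes are AD 4C BE EC.

AD 4C BE EC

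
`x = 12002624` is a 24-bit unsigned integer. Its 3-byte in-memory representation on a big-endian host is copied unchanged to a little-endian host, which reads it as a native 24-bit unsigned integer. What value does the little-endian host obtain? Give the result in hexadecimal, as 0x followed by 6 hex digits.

12002624 in 24-bit hexadecimal is 0xB72540.
Stored big-endian, the bytes at ascending addresses are B7 25 40.
Read back as little-endian, the first byte is least significant, giving 0x4025B7.

0x4025B7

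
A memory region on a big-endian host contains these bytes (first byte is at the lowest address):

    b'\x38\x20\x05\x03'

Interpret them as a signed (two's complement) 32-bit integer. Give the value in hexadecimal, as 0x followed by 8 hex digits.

In big-endian order the high byte comes first in memory.
The bytes are already most-significant first: 0x38200503.

0x38200503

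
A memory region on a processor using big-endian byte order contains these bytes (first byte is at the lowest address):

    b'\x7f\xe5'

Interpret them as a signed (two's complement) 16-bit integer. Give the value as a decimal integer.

32741

Big-endian: lowest address holds the most-significant byte.
The bytes are already most-significant first: 0x7FE5.
0x7FE5 = 32741.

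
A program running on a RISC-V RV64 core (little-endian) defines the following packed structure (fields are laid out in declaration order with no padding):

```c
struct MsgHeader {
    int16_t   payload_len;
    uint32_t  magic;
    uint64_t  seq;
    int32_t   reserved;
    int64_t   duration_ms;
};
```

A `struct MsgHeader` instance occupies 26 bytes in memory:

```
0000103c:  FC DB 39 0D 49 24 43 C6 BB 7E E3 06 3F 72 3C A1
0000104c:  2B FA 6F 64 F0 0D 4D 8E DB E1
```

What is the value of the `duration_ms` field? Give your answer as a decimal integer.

-2171985933678648209

`duration_ms` follows `payload_len` (2 B), `magic` (4 B), `seq` (8 B), `reserved` (4 B), so it starts at offset 2 + 4 + 8 + 4 = 18 and occupies 8 bytes.
Bytes at offsets 18..25: 6F 64 F0 0D 4D 8E DB E1.
Little-endian: lowest address holds the least-significant byte.
Reassemble most-significant byte first: E1 DB 8E 4D 0D F0 64 6F → 0xE1DB8E4D0DF0646F.
Top bit is set, so as a signed 64-bit value this is 0xE1DB8E4D0DF0646F − 2^64 = -2171985933678648209.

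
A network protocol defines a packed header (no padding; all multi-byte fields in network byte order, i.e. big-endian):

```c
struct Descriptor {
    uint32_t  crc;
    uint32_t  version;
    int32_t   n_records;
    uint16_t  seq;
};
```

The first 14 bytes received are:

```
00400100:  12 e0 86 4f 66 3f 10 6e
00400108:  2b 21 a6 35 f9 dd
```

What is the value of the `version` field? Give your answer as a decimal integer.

1715409006

`version` follows `crc` (4 bytes), so it starts at byte offset 4 and occupies 4 bytes.
Bytes at offsets 4..7: 66 3F 10 6E.
Big-endian: lowest address holds the most-significant byte.
The bytes are already most-significant first: 0x663F106E.
0x663F106E = 1715409006.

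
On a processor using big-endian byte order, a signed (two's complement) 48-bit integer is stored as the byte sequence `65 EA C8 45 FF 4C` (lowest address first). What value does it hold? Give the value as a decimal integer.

Big-endian stores the most-significant byte at the lowest address.
The bytes are already most-significant first: 0x65EAC845FF4C.
0x65EAC845FF4C = 112059056783180.

112059056783180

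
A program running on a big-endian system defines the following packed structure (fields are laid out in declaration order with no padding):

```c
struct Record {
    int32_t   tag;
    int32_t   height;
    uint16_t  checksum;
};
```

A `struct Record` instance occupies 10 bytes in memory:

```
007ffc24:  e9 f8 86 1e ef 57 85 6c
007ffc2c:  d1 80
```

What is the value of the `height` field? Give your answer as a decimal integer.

`height` follows `tag` (4 bytes), so it starts at byte offset 4 and occupies 4 bytes.
Bytes at offsets 4..7: EF 57 85 6C.
Big-endian stores the most-significant byte at the lowest address.
The bytes are already most-significant first: 0xEF57856C.
Top bit is set, so as a signed 32-bit value this is 0xEF57856C − 2^32 = -279476884.

-279476884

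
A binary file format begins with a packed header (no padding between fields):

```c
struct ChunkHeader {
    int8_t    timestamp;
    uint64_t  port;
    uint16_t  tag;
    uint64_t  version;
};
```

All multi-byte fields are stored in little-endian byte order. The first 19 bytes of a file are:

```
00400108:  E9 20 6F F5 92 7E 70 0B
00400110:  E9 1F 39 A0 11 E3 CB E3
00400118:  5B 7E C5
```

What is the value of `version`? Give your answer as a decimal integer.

`version` follows `timestamp` (1 B), `port` (8 B), `tag` (2 B), so it starts at offset 1 + 8 + 2 = 11 and occupies 8 bytes.
Bytes at offsets 11..18: A0 11 E3 CB E3 5B 7E C5.
Little-endian: lowest address holds the least-significant byte.
Reassemble most-significant byte first: C5 7E 5B E3 CB E3 11 A0 → 0xC57E5BE3CBE311A0.
0xC57E5BE3CBE311A0 = 14230912906473705888.

14230912906473705888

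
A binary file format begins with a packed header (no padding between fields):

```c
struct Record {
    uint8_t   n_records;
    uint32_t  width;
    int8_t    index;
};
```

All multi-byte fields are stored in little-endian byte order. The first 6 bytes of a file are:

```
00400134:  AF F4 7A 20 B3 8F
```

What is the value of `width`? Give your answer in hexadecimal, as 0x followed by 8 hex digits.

0xB3207AF4

`width` follows `n_records` (1 byte), so it starts at byte offset 1 and occupies 4 bytes.
Bytes at offsets 1..4: F4 7A 20 B3.
In little-endian order the low byte comes first in memory.
Reassemble most-significant byte first: B3 20 7A F4 → 0xB3207AF4.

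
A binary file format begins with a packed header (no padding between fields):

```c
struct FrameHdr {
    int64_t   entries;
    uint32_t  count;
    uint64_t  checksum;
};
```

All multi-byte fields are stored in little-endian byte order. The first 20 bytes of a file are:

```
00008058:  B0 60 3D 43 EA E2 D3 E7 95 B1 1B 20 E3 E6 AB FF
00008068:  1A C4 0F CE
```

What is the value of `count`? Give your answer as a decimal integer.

`count` follows `entries` (8 bytes), so it starts at byte offset 8 and occupies 4 bytes.
Bytes at offsets 8..11: 95 B1 1B 20.
Little-endian: lowest address holds the least-significant byte.
Reassemble most-significant byte first: 20 1B B1 95 → 0x201BB195.
0x201BB195 = 538685845.

538685845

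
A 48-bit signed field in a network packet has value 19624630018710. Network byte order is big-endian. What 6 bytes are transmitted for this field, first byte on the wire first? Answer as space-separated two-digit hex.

19624630018710 in hexadecimal, padded to 48 bits, is 0x11D93719E296.
Split into bytes (most-significant first): 11 D9 37 19 E2 96.
Big-endian: lowest address holds the most-significant byte.
So the memory order matches the most-significant-first order: 11 D9 37 19 E2 96.

11 D9 37 19 E2 96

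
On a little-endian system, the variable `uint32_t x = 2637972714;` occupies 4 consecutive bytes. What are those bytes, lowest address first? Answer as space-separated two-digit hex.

2637972714 in hexadecimal, padded to 32 bits, is 0x9D3C44EA.
Split into bytes (most-significant first): 9D 3C 44 EA.
In little-endian order the low byte comes first in memory.
So at ascending addresses the bytes are EA 44 3C 9D.

EA 44 3C 9D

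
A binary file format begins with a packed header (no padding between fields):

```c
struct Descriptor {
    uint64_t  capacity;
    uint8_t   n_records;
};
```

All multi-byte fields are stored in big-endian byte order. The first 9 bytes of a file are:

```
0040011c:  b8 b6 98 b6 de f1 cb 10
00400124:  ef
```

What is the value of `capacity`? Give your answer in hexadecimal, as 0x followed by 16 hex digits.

`capacity` is the first field, at byte offset 0, occupying 8 bytes.
Bytes at offsets 0..7: B8 B6 98 B6 DE F1 CB 10.
Big-endian stores the most-significant byte at the lowest address.
The bytes are already most-significant first: 0xB8B698B6DEF1CB10.

0xB8B698B6DEF1CB10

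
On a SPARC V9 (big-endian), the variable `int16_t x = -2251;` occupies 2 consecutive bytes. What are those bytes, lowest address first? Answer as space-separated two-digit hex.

Two's complement of -2251 in 16 bits: 2251 = 0x08CB; invert → 0xF734; add 1 → 0xF735.
Split into bytes (most-significant first): F7 35.
Big-endian stores the most-significant byte at the lowest address.
So the memory order matches the most-significant-first order: F7 35.

F7 35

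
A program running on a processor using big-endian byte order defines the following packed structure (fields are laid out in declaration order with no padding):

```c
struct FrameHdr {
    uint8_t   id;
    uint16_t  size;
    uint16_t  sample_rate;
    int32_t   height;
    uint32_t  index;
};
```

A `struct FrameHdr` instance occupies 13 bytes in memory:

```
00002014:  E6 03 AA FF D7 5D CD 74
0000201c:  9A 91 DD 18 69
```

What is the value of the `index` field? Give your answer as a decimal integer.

`index` follows `id` (1 B), `size` (2 B), `sample_rate` (2 B), `height` (4 B), so it starts at offset 1 + 2 + 2 + 4 = 9 and occupies 4 bytes.
Bytes at offsets 9..12: 91 DD 18 69.
Big-endian: lowest address holds the most-significant byte.
The bytes are already most-significant first: 0x91DD1869.
0x91DD1869 = 2447186025.

2447186025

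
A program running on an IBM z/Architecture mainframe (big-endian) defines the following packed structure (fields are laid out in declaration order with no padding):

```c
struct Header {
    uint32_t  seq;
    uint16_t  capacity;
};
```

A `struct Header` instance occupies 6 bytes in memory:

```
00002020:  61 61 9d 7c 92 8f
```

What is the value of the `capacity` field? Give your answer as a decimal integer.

37519

`capacity` follows `seq` (4 bytes), so it starts at byte offset 4 and occupies 2 bytes.
Bytes at offsets 4..5: 92 8F.
Big-endian stores the most-significant byte at the lowest address.
The bytes are already most-significant first: 0x928F.
0x928F = 37519.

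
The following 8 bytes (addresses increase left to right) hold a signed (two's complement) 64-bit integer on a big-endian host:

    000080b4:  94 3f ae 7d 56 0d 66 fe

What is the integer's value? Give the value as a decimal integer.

Big-endian stores the most-significant byte at the lowest address.
The bytes are already most-significant first: 0x943FAE7D560D66FE.
Top bit is set, so as a signed 64-bit value this is 0x943FAE7D560D66FE − 2^64 = -7764295379225581826.

-7764295379225581826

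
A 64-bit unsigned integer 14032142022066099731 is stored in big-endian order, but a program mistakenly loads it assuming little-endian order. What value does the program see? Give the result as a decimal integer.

1429352848913513666

14032142022066099731 in 64-bit hexadecimal is 0xC2BC2ED2D714D613.
Stored big-endian, the bytes at ascending addresses are C2 BC 2E D2 D7 14 D6 13.
Read back as little-endian, the first byte is least significant, giving 0x13D614D7D22EBCC2.
0x13D614D7D22EBCC2 = 1429352848913513666.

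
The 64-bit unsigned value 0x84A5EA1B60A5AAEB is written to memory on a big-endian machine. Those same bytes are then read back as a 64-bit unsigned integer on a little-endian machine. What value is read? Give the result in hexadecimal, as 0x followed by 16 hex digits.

Stored big-endian, the bytes at ascending addresses are 84 A5 EA 1B 60 A5 AA EB.
Read back as little-endian, the first byte is least significant, giving 0xEBAAA5601BEAA584.

0xEBAAA5601BEAA584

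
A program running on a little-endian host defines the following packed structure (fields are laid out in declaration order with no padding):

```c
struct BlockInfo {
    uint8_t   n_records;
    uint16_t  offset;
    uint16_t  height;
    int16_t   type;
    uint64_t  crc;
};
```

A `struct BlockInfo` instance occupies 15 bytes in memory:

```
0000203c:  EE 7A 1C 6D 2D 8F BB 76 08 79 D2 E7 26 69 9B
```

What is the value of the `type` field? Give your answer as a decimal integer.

-17521

`type` follows `n_records` (1 B), `offset` (2 B), `height` (2 B), so it starts at offset 1 + 2 + 2 = 5 and occupies 2 bytes.
Bytes at offsets 5..6: 8F BB.
Little-endian: lowest address holds the least-significant byte.
Reassemble most-significant byte first: BB 8F → 0xBB8F.
Top bit is set, so as a signed 16-bit value this is 0xBB8F − 2^16 = -17521.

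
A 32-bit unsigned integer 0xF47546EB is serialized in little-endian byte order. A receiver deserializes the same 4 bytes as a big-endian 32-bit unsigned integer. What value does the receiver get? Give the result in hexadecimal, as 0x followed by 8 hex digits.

0xEB4675F4

Stored little-endian, the bytes at ascending addresses are EB 46 75 F4.
Read back as big-endian, the last byte is least significant, giving 0xEB4675F4.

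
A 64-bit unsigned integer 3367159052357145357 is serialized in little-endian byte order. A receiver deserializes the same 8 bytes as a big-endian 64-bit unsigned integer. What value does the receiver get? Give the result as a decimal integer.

3367159052357145357 in 64-bit hexadecimal is 0x2EBA8D5171FD130D.
Stored little-endian, the bytes at ascending addresses are 0D 13 FD 71 51 8D BA 2E.
Read back as big-endian, the last byte is least significant, giving 0x0D13FD71518DBA2E.
0x0D13FD71518DBA2E = 942375410191940142.

942375410191940142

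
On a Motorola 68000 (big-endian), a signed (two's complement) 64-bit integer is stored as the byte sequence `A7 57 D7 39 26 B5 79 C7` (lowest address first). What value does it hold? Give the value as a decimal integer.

Big-endian: lowest address holds the most-significant byte.
The bytes are already most-significant first: 0xA757D73926B579C7.
Top bit is set, so as a signed 64-bit value this is 0xA757D73926B579C7 − 2^64 = -6388400905939224121.

-6388400905939224121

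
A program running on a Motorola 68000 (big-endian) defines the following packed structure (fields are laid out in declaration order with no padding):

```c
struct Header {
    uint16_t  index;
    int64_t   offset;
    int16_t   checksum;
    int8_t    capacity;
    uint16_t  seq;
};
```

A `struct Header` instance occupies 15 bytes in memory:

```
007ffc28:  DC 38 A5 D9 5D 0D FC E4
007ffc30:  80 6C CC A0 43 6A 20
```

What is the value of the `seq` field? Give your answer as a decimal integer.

27168

`seq` follows `index` (2 B), `offset` (8 B), `checksum` (2 B), `capacity` (1 B), so it starts at offset 2 + 8 + 2 + 1 = 13 and occupies 2 bytes.
Bytes at offsets 13..14: 6A 20.
In big-endian order the high byte comes first in memory.
The bytes are already most-significant first: 0x6A20.
0x6A20 = 27168.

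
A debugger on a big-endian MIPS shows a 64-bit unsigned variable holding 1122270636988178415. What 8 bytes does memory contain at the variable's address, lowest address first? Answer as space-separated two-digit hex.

1122270636988178415 in hexadecimal, padded to 64 bits, is 0x0F931B32C3881FEF.
Split into bytes (most-significant first): 0F 93 1B 32 C3 88 1F EF.
In big-endian order the high byte comes first in memory.
So the memory order matches the most-significant-first order: 0F 93 1B 32 C3 88 1F EF.

0F 93 1B 32 C3 88 1F EF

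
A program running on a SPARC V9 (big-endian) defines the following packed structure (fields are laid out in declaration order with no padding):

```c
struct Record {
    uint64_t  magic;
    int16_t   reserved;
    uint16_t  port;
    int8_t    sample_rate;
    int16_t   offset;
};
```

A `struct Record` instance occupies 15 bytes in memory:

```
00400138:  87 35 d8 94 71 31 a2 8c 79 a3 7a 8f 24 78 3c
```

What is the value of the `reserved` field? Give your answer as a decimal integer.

31139

`reserved` follows `magic` (8 bytes), so it starts at byte offset 8 and occupies 2 bytes.
Bytes at offsets 8..9: 79 A3.
Big-endian stores the most-significant byte at the lowest address.
The bytes are already most-significant first: 0x79A3.
0x79A3 = 31139.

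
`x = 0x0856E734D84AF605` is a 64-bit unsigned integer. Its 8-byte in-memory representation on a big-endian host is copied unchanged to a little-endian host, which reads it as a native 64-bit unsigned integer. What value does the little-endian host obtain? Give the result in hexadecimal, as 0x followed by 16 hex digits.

Stored big-endian, the bytes at ascending addresses are 08 56 E7 34 D8 4A F6 05.
Read back as little-endian, the first byte is least significant, giving 0x05F64AD834E75608.

0x05F64AD834E75608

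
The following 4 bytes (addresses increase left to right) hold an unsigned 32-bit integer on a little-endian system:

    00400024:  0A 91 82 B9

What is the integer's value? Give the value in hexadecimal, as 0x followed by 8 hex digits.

0xB982910A

Little-endian stores the least-significant byte at the lowest address.
Reassemble most-significant byte first: B9 82 91 0A → 0xB982910A.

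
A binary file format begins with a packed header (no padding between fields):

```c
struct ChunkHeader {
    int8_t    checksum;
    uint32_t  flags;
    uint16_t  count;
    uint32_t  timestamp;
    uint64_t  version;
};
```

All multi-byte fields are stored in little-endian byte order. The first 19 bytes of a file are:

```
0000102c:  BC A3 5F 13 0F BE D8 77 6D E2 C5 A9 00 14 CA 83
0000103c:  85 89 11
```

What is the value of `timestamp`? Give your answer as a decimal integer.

`timestamp` follows `checksum` (1 B), `flags` (4 B), `count` (2 B), so it starts at offset 1 + 4 + 2 = 7 and occupies 4 bytes.
Bytes at offsets 7..10: 77 6D E2 C5.
Little-endian: lowest address holds the least-significant byte.
Reassemble most-significant byte first: C5 E2 6D 77 → 0xC5E26D77.
0xC5E26D77 = 3319950711.

3319950711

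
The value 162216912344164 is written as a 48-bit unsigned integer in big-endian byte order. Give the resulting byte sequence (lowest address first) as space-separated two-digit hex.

93 89 11 6F D4 64

162216912344164 in hexadecimal, padded to 48 bits, is 0x9389116FD464.
Split into bytes (most-significant first): 93 89 11 6F D4 64.
In big-endian order the high byte comes first in memory.
So the memory order matches the most-significant-first order: 93 89 11 6F D4 64.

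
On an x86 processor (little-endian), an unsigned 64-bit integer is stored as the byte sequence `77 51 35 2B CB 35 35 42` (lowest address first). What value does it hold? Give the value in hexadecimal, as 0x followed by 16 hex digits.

0x423535CB2B355177

In little-endian order the low byte comes first in memory.
Reassemble most-significant byte first: 42 35 35 CB 2B 35 51 77 → 0x423535CB2B355177.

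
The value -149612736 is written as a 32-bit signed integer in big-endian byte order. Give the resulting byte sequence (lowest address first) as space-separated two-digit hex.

F7 15 17 40

Two's complement of -149612736 in 32 bits: 149612736 = 0x08EAE8C0; invert → 0xF715173F; add 1 → 0xF7151740.
Split into bytes (most-significant first): F7 15 17 40.
In big-endian order the high byte comes first in memory.
So the memory order matches the most-significant-first order: F7 15 17 40.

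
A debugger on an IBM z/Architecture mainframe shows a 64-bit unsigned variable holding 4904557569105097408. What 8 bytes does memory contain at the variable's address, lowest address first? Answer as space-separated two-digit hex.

44 10 7D 1F A6 F6 72 C0

4904557569105097408 in hexadecimal, padded to 64 bits, is 0x44107D1FA6F672C0.
Split into bytes (most-significant first): 44 10 7D 1F A6 F6 72 C0.
Big-endian stores the most-significant byte at the lowest address.
So the memory order matches the most-significant-first order: 44 10 7D 1F A6 F6 72 C0.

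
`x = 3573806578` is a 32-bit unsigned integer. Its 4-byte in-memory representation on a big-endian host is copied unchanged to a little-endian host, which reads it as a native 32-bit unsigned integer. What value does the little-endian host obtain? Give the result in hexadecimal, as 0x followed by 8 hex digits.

3573806578 in 32-bit hexadecimal is 0xD503F5F2.
Stored big-endian, the bytes at ascending addresses are D5 03 F5 F2.
Read back as little-endian, the first byte is least significant, giving 0xF2F503D5.

0xF2F503D5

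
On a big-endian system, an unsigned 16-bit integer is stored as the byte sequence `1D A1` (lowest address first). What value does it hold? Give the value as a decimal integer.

7585

In big-endian order the high byte comes first in memory.
The bytes are already most-significant first: 0x1DA1.
0x1DA1 = 7585.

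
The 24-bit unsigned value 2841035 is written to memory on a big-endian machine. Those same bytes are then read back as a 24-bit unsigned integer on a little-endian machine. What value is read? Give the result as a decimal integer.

13326635

2841035 in 24-bit hexadecimal is 0x2B59CB.
Stored big-endian, the bytes at ascending addresses are 2B 59 CB.
Read back as little-endian, the first byte is least significant, giving 0xCB592B.
0xCB592B = 13326635.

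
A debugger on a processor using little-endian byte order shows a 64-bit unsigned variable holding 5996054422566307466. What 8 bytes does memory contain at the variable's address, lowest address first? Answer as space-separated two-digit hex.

5996054422566307466 in hexadecimal, padded to 64 bits, is 0x533643BA96F9868A.
Split into bytes (most-significant first): 53 36 43 BA 96 F9 86 8A.
Little-endian: lowest address holds the least-significant byte.
So at ascending addresses the bytes are 8A 86 F9 96 BA 43 36 53.

8A 86 F9 96 BA 43 36 53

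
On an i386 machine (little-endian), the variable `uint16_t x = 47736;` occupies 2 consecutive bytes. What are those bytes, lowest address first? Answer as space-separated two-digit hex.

78 BA

47736 in hexadecimal, padded to 16 bits, is 0xBA78.
Split into bytes (most-significant first): BA 78.
Little-endian stores the least-significant byte at the lowest address.
So at ascending addresses the bytes are 78 BA.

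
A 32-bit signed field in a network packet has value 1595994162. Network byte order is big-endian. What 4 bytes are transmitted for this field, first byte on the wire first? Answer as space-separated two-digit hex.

5F 20 F0 32

1595994162 in hexadecimal, padded to 32 bits, is 0x5F20F032.
Split into bytes (most-significant first): 5F 20 F0 32.
Big-endian stores the most-significant byte at the lowest address.
So the memory order matches the most-significant-first order: 5F 20 F0 32.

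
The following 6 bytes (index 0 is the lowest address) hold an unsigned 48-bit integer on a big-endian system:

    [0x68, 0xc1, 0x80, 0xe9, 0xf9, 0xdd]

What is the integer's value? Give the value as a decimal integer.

115180300794333

In big-endian order the high byte comes first in memory.
The bytes are already most-significant first: 0x68C180E9F9DD.
0x68C180E9F9DD = 115180300794333.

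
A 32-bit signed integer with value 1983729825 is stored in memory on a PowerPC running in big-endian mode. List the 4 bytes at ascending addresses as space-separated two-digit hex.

76 3D 50 A1

1983729825 in hexadecimal, padded to 32 bits, is 0x763D50A1.
Split into bytes (most-significant first): 76 3D 50 A1.
Big-endian stores the most-significant byte at the lowest address.
So the memory order matches the most-significant-first order: 76 3D 50 A1.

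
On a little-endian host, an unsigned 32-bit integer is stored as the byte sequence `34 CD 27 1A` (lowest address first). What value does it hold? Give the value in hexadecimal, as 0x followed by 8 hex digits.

Little-endian stores the least-significant byte at the lowest address.
Reassemble most-significant byte first: 1A 27 CD 34 → 0x1A27CD34.

0x1A27CD34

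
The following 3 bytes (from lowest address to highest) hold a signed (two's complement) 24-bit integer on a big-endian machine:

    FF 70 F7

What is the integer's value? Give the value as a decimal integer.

-36617

In big-endian order the high byte comes first in memory.
The bytes are already most-significant first: 0xFF70F7.
Top bit is set, so as a signed 24-bit value this is 0xFF70F7 − 2^24 = -36617.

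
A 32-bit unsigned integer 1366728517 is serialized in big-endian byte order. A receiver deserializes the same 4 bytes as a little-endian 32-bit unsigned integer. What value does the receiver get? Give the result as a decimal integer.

1366728517 in 32-bit hexadecimal is 0x51769F45.
Stored big-endian, the bytes at ascending addresses are 51 76 9F 45.
Read back as little-endian, the first byte is least significant, giving 0x459F7651.
0x459F7651 = 1168078417.

1168078417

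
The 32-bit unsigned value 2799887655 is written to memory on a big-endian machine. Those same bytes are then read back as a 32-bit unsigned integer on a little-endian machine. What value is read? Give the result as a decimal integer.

2799887655 in 32-bit hexadecimal is 0xA6E2E527.
Stored big-endian, the bytes at ascending addresses are A6 E2 E5 27.
Read back as little-endian, the first byte is least significant, giving 0x27E5E2A6.
0x27E5E2A6 = 669377190.

669377190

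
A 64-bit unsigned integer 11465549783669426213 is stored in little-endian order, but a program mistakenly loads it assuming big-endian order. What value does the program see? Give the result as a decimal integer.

11465549783669426213 in 64-bit hexadecimal is 0x9F1DD0C7FA2C4825.
Stored little-endian, the bytes at ascending addresses are 25 48 2C FA C7 D0 1D 9F.
Read back as big-endian, the last byte is least significant, giving 0x25482CFAC7D01D9F.
0x25482CFAC7D01D9F = 2686446633332252063.

2686446633332252063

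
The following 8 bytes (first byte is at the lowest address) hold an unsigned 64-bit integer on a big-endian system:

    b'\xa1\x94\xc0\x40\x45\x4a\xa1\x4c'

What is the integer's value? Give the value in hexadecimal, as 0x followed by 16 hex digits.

0xA194C040454AA14C

Big-endian: lowest address holds the most-significant byte.
The bytes are already most-significant first: 0xA194C040454AA14C.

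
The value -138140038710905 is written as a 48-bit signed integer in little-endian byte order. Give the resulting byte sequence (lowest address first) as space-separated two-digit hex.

87 39 10 C4 5C 82

Two's complement of -138140038710905 in 48 bits: 138140038710905 = 0x7DA33BEFC679; invert → 0x825CC4103986; add 1 → 0x825CC4103987.
Split into bytes (most-significant first): 82 5C C4 10 39 87.
Little-endian stores the least-significant byte at the lowest address.
So at ascending addresses the bytes are 87 39 10 C4 5C 82.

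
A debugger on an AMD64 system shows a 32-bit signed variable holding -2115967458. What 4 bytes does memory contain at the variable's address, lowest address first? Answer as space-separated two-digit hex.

Two's complement of -2115967458 in 32 bits: 2115967458 = 0x7E1F19E2; invert → 0x81E0E61D; add 1 → 0x81E0E61E.
Split into bytes (most-significant first): 81 E0 E6 1E.
In little-endian order the low byte comes first in memory.
So at ascending addresses the bytes are 1E E6 E0 81.

1E E6 E0 81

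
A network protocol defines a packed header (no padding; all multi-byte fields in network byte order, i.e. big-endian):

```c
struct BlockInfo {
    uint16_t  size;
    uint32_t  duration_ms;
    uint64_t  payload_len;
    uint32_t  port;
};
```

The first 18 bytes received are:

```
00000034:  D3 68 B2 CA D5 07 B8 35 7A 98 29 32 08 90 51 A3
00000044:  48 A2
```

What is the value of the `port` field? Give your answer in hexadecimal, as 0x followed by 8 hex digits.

0x51A348A2

`port` follows `size` (2 B), `duration_ms` (4 B), `payload_len` (8 B), so it starts at offset 2 + 4 + 8 = 14 and occupies 4 bytes.
Bytes at offsets 14..17: 51 A3 48 A2.
In big-endian order the high byte comes first in memory.
The bytes are already most-significant first: 0x51A348A2.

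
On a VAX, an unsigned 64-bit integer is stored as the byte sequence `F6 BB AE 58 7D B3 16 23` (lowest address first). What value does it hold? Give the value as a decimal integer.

Little-endian: lowest address holds the least-significant byte.
Reassemble most-significant byte first: 23 16 B3 7D 58 AE BB F6 → 0x2316B37D58AEBBF6.
0x2316B37D58AEBBF6 = 2528405591755242486.

2528405591755242486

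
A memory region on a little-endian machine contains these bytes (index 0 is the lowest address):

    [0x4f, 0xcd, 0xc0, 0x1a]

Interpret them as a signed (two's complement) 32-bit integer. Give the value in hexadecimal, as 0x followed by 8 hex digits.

0x1AC0CD4F

In little-endian order the low byte comes first in memory.
Reassemble most-significant byte first: 1A C0 CD 4F → 0x1AC0CD4F.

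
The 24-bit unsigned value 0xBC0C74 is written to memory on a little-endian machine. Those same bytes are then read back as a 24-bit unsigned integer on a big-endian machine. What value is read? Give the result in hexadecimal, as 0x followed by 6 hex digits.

0x740CBC

Stored little-endian, the bytes at ascending addresses are 74 0C BC.
Read back as big-endian, the last byte is least significant, giving 0x740CBC.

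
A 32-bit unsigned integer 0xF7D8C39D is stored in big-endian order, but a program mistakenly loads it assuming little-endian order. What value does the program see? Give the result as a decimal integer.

Stored big-endian, the bytes at ascending addresses are F7 D8 C3 9D.
Read back as little-endian, the first byte is least significant, giving 0x9DC3D8F7.
0x9DC3D8F7 = 2646857975.

2646857975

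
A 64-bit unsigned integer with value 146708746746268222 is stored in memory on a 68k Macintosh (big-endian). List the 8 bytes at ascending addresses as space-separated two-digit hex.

146708746746268222 in hexadecimal, padded to 64 bits, is 0x020936D3EF410A3E.
Split into bytes (most-significant first): 02 09 36 D3 EF 41 0A 3E.
In big-endian order the high byte comes first in memory.
So the memory order matches the most-significant-first order: 02 09 36 D3 EF 41 0A 3E.

02 09 36 D3 EF 41 0A 3E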